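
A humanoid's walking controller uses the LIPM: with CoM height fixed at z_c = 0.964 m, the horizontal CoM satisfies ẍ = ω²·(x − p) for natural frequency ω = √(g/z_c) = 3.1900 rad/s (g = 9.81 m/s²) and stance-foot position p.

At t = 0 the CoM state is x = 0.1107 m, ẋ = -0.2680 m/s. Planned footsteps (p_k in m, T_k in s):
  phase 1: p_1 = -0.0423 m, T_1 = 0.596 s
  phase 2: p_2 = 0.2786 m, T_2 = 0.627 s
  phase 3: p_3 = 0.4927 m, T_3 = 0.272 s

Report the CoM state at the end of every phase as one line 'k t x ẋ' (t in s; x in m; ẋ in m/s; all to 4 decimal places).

phase 1: p=-0.0423, T=0.596, ωT=1.901240, cosh=3.421787, sinh=3.272403; start (x,ẋ)=(0.110700, -0.268000) → end (x,ẋ)=(0.206310, 0.680123)
phase 2: p=0.2786, T=0.627, ωT=2.000130, cosh=3.762667, sinh=3.627350; start (x,ẋ)=(0.206310, 0.680123) → end (x,ẋ)=(0.779967, 1.722597)
phase 3: p=0.4927, T=0.272, ωT=0.867680, cosh=1.400652, sinh=0.980727; start (x,ẋ)=(0.779967, 1.722597) → end (x,ẋ)=(1.424652, 3.311478)

1 0.5960 0.2063 0.6801
2 1.2230 0.7800 1.7226
3 1.4950 1.4247 3.3115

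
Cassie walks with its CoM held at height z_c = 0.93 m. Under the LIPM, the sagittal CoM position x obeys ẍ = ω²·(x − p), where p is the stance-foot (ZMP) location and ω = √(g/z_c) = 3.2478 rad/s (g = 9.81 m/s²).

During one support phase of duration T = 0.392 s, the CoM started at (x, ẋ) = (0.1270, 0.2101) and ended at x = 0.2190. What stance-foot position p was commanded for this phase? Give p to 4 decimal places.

p = 0.1426

ωT = 3.2478·0.392 = 1.273138; cosh(ωT) = 1.925997, sinh(ωT) = 1.646045
x(T) = p + (x₀−p)·cosh(ωT) + (ẋ₀/ω)·sinh(ωT) ⇒ p·(1 − cosh) = x(T) − x₀·cosh − (ẋ₀/ω)·sinh
numerator   = 0.2190 − (0.1270)·1.925997 − (0.2101/3.2478)·1.646045 = -0.132084
denominator = 1 − 1.925997 = -0.925997
p = -0.132084 / -0.925997 = 0.1426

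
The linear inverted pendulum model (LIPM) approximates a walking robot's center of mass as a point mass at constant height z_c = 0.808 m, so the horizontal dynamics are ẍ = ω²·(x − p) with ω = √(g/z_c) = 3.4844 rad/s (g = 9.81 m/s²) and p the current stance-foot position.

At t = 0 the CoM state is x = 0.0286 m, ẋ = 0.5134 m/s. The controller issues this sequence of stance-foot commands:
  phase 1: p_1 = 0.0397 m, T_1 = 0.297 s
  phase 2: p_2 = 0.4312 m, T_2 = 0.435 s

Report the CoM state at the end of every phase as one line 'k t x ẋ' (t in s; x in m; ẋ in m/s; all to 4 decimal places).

1 0.2970 0.2033 0.7662
2 0.7320 0.3638 0.1078

phase 1: p=0.0397, T=0.297, ωT=1.034867, cosh=1.585002, sinh=1.229729; start (x,ẋ)=(0.028600, 0.513400) → end (x,ẋ)=(0.203298, 0.766178)
phase 2: p=0.4312, T=0.435, ωT=1.515714, cosh=2.386161, sinh=2.166510; start (x,ẋ)=(0.203298, 0.766178) → end (x,ẋ)=(0.363778, 0.107793)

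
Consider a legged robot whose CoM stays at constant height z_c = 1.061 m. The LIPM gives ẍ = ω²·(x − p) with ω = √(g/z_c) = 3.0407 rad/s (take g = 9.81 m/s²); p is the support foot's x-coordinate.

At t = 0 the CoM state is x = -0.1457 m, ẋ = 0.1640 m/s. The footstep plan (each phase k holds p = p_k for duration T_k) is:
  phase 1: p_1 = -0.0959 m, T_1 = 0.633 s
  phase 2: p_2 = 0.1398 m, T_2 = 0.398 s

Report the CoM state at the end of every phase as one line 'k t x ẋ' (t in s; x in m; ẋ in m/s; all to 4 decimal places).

phase 1: p=-0.0959, T=0.633, ωT=1.924763, cosh=3.499718, sinh=3.353807; start (x,ẋ)=(-0.145700, 0.164000) → end (x,ẋ)=(-0.089299, 0.066097)
phase 2: p=0.1398, T=0.398, ωT=1.210199, cosh=1.826144, sinh=1.528006; start (x,ẋ)=(-0.089299, 0.066097) → end (x,ẋ)=(-0.245352, -0.943737)

1 0.6330 -0.0893 0.0661
2 1.0310 -0.2454 -0.9437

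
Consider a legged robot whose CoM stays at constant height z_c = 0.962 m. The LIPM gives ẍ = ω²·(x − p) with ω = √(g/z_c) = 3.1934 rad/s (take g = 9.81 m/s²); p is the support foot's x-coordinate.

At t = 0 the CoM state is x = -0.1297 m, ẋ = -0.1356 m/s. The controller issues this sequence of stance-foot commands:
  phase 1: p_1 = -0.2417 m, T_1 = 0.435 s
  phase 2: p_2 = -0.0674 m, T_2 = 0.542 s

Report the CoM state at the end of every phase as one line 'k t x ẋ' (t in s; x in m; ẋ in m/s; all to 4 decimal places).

1 0.4350 -0.0830 0.3839
2 0.9770 0.2159 0.9816

phase 1: p=-0.2417, T=0.435, ωT=1.389129, cosh=2.130323, sinh=1.881031; start (x,ẋ)=(-0.129700, -0.135600) → end (x,ẋ)=(-0.082977, 0.383899)
phase 2: p=-0.0674, T=0.542, ωT=1.730823, cosh=2.911218, sinh=2.734079; start (x,ẋ)=(-0.082977, 0.383899) → end (x,ẋ)=(0.215933, 0.981610)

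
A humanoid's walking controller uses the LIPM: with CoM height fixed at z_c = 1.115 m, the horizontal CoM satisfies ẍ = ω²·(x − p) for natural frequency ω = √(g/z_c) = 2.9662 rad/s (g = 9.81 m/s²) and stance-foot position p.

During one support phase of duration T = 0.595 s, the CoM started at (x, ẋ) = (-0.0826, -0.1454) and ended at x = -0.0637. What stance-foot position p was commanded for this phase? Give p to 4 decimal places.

p = -0.1613

ωT = 2.9662·0.595 = 1.764889; cosh(ωT) = 3.006065, sinh(ωT) = 2.834859
x(T) = p + (x₀−p)·cosh(ωT) + (ẋ₀/ω)·sinh(ωT) ⇒ p·(1 − cosh) = x(T) − x₀·cosh − (ẋ₀/ω)·sinh
numerator   = -0.0637 − (-0.0826)·3.006065 − (-0.1454/2.9662)·2.834859 = 0.323563
denominator = 1 − 3.006065 = -2.006065
p = 0.323563 / -2.006065 = -0.1613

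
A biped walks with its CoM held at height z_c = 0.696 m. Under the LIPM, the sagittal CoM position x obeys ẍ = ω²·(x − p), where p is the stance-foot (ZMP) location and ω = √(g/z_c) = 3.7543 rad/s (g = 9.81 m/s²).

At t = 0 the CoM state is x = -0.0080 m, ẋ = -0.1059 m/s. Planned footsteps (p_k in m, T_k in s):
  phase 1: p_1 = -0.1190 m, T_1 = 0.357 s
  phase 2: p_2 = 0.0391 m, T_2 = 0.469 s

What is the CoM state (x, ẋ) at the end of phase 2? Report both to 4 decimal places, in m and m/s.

x = 0.4887, ẋ = 1.7664

phase 1: p=-0.1190, T=0.357, ωT=1.340285, cosh=2.040952, sinh=1.779181; start (x,ẋ)=(-0.008000, -0.105900) → end (x,ẋ)=(0.057359, 0.525296)
phase 2: p=0.0391, T=0.469, ωT=1.760767, cosh=2.994404, sinh=2.822491; start (x,ẋ)=(0.057359, 0.525296) → end (x,ẋ)=(0.488694, 1.766432)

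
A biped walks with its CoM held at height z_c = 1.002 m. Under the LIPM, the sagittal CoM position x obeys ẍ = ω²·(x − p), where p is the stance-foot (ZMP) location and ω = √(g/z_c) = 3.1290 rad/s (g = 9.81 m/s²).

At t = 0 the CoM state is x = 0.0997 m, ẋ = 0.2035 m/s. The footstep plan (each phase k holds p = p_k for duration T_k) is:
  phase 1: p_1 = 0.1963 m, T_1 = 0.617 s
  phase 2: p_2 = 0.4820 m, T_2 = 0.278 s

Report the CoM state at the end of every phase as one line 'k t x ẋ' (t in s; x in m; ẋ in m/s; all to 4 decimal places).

phase 1: p=0.1963, T=0.617, ωT=1.930593, cosh=3.519330, sinh=3.374267; start (x,ẋ)=(0.099700, 0.203500) → end (x,ẋ)=(0.075784, -0.303727)
phase 2: p=0.4820, T=0.278, ωT=0.869862, cosh=1.402795, sinh=0.983786; start (x,ẋ)=(0.075784, -0.303727) → end (x,ẋ)=(-0.183332, -1.676508)

1 0.6170 0.0758 -0.3037
2 0.8950 -0.1833 -1.6765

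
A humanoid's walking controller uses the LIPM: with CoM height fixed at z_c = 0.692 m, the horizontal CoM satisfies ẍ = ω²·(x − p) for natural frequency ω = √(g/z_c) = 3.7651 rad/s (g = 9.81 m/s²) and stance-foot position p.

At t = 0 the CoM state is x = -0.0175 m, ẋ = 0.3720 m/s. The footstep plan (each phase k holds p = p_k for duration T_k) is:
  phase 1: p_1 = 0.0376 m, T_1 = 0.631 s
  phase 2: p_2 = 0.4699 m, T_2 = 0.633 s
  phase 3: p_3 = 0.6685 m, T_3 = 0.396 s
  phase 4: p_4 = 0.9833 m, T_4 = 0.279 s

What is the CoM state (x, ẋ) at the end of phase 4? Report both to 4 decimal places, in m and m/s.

phase 1: p=0.0376, T=0.631, ωT=2.375778, cosh=5.426162, sinh=5.333220; start (x,ẋ)=(-0.017500, 0.372000) → end (x,ẋ)=(0.265552, 0.912118)
phase 2: p=0.4699, T=0.633, ωT=2.383308, cosh=5.466476, sinh=5.374232; start (x,ẋ)=(0.265552, 0.912118) → end (x,ẋ)=(0.654777, 0.851192)
phase 3: p=0.6685, T=0.396, ωT=1.490980, cosh=2.333298, sinh=2.108146; start (x,ẋ)=(0.654777, 0.851192) → end (x,ẋ)=(1.113079, 1.877163)
phase 4: p=0.9833, T=0.279, ωT=1.050463, cosh=1.604375, sinh=1.254599; start (x,ẋ)=(1.113079, 1.877163) → end (x,ẋ)=(1.817018, 3.624707)

x = 1.8170, ẋ = 3.6247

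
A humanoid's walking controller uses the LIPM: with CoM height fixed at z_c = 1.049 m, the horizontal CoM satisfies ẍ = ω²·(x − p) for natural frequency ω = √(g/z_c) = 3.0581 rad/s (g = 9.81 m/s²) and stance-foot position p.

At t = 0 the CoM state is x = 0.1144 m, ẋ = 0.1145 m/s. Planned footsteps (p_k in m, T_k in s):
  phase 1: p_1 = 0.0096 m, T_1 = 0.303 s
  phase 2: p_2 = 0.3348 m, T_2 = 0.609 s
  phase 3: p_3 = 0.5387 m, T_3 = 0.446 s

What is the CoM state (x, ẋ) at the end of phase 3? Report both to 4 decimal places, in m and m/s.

phase 1: p=0.0096, T=0.303, ωT=0.926604, cosh=1.460907, sinh=1.065011; start (x,ẋ)=(0.114400, 0.114500) → end (x,ẋ)=(0.202579, 0.508598)
phase 2: p=0.3348, T=0.609, ωT=1.862383, cosh=3.297182, sinh=3.141880; start (x,ẋ)=(0.202579, 0.508598) → end (x,ẋ)=(0.421374, 0.406533)
phase 3: p=0.5387, T=0.446, ωT=1.363913, cosh=2.083563, sinh=1.827904; start (x,ẋ)=(0.421374, 0.406533) → end (x,ẋ)=(0.537238, 0.191193)

x = 0.5372, ẋ = 0.1912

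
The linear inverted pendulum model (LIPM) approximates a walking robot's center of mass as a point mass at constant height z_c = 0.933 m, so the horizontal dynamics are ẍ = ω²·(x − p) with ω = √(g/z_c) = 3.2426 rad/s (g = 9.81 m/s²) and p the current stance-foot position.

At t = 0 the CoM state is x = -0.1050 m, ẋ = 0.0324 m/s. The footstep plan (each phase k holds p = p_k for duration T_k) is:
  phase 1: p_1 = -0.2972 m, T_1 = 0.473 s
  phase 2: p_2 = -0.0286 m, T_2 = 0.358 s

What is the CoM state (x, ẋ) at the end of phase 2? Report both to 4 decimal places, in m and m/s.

x = 1.0029, ẋ = 3.5776

phase 1: p=-0.2972, T=0.473, ωT=1.533750, cosh=2.425626, sinh=2.209901; start (x,ẋ)=(-0.105000, 0.032400) → end (x,ẋ)=(0.191087, 1.455862)
phase 2: p=-0.0286, T=0.358, ωT=1.160851, cosh=1.752934, sinh=1.439714; start (x,ẋ)=(0.191087, 1.455862) → end (x,ẋ)=(1.002899, 3.577618)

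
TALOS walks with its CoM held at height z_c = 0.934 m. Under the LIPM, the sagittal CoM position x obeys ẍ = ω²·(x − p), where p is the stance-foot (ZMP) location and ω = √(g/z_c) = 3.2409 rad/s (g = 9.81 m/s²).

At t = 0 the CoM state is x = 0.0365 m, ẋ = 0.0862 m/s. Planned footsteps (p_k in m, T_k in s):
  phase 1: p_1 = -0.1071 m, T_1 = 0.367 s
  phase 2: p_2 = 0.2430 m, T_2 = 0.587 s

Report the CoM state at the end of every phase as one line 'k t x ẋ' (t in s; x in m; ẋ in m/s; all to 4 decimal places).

1 0.3670 0.1903 0.8483
2 0.9540 0.9200 2.3461

phase 1: p=-0.1071, T=0.367, ωT=1.189410, cosh=1.794772, sinh=1.490371; start (x,ẋ)=(0.036500, 0.086200) → end (x,ẋ)=(0.190269, 0.848318)
phase 2: p=0.2430, T=0.587, ωT=1.902408, cosh=3.425612, sinh=3.276403; start (x,ẋ)=(0.190269, 0.848318) → end (x,ẋ)=(0.919977, 2.346090)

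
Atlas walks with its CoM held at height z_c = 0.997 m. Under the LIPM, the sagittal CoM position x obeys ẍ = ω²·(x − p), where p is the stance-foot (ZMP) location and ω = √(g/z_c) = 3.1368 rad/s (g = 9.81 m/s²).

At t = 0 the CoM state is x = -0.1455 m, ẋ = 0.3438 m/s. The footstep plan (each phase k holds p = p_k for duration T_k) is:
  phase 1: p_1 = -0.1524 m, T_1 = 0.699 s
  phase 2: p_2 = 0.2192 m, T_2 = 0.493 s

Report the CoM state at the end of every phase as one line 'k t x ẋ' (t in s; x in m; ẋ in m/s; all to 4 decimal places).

1 0.6990 0.3637 1.6549
2 1.1920 1.7561 5.0768

phase 1: p=-0.1524, T=0.699, ωT=2.192623, cosh=4.535153, sinh=4.423530; start (x,ẋ)=(-0.145500, 0.343800) → end (x,ẋ)=(0.363721, 1.654928)
phase 2: p=0.2192, T=0.493, ωT=1.546442, cosh=2.453871, sinh=2.240867; start (x,ẋ)=(0.363721, 1.654928) → end (x,ẋ)=(1.756083, 5.076840)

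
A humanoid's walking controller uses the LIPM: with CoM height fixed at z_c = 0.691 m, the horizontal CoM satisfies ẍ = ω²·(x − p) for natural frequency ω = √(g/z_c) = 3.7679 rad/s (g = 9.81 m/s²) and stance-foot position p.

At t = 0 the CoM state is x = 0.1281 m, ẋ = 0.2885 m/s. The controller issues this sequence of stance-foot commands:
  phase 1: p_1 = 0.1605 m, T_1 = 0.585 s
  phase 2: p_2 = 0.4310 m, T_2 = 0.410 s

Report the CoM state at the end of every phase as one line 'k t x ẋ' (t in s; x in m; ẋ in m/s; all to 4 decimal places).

1 0.5850 0.3546 0.7768
2 0.9950 0.7051 1.2598

phase 1: p=0.1605, T=0.585, ωT=2.204222, cosh=4.586765, sinh=4.476428; start (x,ẋ)=(0.128100, 0.288500) → end (x,ẋ)=(0.354639, 0.776799)
phase 2: p=0.4310, T=0.410, ωT=1.544839, cosh=2.450282, sinh=2.236935; start (x,ẋ)=(0.354639, 0.776799) → end (x,ẋ)=(0.705067, 1.259768)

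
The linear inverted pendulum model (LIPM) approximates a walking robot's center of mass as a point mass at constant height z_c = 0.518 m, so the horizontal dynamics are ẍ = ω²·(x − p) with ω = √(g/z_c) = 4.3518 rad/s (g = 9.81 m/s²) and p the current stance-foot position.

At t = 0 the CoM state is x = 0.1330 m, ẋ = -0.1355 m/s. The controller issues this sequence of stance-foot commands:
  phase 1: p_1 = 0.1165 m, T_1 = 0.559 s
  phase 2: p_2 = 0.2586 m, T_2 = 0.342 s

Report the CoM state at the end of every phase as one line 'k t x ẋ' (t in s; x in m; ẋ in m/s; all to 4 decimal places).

1 0.5590 0.0352 -0.3718
2 0.9010 -0.4409 -2.9086

phase 1: p=0.1165, T=0.559, ωT=2.432656, cosh=5.738448, sinh=5.650645; start (x,ẋ)=(0.133000, -0.135500) → end (x,ẋ)=(0.035243, -0.371817)
phase 2: p=0.2586, T=0.342, ωT=1.488316, cosh=2.327690, sinh=2.101938; start (x,ẋ)=(0.035243, -0.371817) → end (x,ẋ)=(-0.440895, -2.908570)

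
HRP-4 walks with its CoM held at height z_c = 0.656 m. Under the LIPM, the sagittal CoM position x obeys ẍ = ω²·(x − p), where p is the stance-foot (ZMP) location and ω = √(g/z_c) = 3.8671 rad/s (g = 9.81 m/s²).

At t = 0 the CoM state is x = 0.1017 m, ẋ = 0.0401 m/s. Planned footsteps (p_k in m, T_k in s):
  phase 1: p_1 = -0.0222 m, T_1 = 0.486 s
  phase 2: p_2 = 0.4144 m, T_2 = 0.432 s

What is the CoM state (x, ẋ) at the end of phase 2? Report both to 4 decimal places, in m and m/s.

x = 1.5518, ẋ = 4.7035

phase 1: p=-0.0222, T=0.486, ωT=1.879411, cosh=3.351162, sinh=3.198482; start (x,ẋ)=(0.101700, 0.040100) → end (x,ẋ)=(0.426176, 1.666882)
phase 2: p=0.4144, T=0.432, ωT=1.670587, cosh=2.751712, sinh=2.563576; start (x,ẋ)=(0.426176, 1.666882) → end (x,ẋ)=(1.551812, 4.703519)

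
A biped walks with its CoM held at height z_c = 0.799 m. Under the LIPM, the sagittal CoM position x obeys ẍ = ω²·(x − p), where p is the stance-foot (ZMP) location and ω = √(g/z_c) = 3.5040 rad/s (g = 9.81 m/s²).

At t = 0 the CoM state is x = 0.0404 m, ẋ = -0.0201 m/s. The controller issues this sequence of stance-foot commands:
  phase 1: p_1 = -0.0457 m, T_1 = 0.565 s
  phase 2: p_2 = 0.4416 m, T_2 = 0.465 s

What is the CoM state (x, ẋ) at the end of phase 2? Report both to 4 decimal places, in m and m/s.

x = 0.6364, ẋ = 1.0085

phase 1: p=-0.0457, T=0.565, ωT=1.979760, cosh=3.689554, sinh=3.551451; start (x,ẋ)=(0.040400, -0.020100) → end (x,ẋ)=(0.251598, 0.997293)
phase 2: p=0.4416, T=0.465, ωT=1.629360, cosh=2.648332, sinh=2.452277; start (x,ẋ)=(0.251598, 0.997293) → end (x,ẋ)=(0.636369, 1.008521)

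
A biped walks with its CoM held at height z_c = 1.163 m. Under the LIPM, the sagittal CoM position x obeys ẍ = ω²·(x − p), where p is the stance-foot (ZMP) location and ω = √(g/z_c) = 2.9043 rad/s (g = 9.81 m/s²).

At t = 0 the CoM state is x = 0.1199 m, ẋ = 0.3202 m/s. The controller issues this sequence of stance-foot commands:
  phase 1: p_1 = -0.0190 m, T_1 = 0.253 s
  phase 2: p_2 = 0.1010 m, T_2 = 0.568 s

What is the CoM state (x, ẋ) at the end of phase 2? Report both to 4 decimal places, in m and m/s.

phase 1: p=-0.0190, T=0.253, ωT=0.734788, cosh=1.282323, sinh=0.802716; start (x,ẋ)=(0.119900, 0.320200) → end (x,ẋ)=(0.247614, 0.734422)
phase 2: p=0.1010, T=0.568, ωT=1.649642, cosh=2.698618, sinh=2.506500; start (x,ẋ)=(0.247614, 0.734422) → end (x,ẋ)=(1.130485, 3.049222)

x = 1.1305, ẋ = 3.0492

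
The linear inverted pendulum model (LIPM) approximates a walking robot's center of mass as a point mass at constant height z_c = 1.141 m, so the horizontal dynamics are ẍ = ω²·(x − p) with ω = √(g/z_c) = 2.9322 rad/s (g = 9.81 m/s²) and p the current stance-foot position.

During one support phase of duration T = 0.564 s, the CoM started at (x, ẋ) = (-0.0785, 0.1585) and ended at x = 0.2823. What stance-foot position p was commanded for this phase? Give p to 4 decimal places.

ωT = 2.9322·0.564 = 1.653761; cosh(ωT) = 2.708964, sinh(ωT) = 2.517635
x(T) = p + (x₀−p)·cosh(ωT) + (ẋ₀/ω)·sinh(ωT) ⇒ p·(1 − cosh) = x(T) − x₀·cosh − (ẋ₀/ω)·sinh
numerator   = 0.2823 − (-0.0785)·2.708964 − (0.1585/2.9322)·2.517635 = 0.358863
denominator = 1 − 2.708964 = -1.708964
p = 0.358863 / -1.708964 = -0.2100

p = -0.2100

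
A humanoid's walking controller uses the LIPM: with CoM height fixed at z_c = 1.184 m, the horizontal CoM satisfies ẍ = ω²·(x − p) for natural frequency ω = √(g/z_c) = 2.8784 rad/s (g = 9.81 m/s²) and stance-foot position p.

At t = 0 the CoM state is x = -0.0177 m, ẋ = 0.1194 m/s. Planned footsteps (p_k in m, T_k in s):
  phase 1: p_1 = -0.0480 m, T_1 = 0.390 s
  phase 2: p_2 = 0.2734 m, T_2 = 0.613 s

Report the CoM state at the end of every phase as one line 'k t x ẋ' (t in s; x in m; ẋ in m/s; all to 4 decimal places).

1 0.3900 0.0605 0.3227
2 1.0030 -0.0488 -0.7671

phase 1: p=-0.0480, T=0.390, ωT=1.122576, cosh=1.699100, sinh=1.373660; start (x,ẋ)=(-0.017700, 0.119400) → end (x,ẋ)=(0.060464, 0.322677)
phase 2: p=0.2734, T=0.613, ωT=1.764459, cosh=3.004847, sinh=2.833567; start (x,ẋ)=(0.060464, 0.322677) → end (x,ẋ)=(-0.048789, -0.767141)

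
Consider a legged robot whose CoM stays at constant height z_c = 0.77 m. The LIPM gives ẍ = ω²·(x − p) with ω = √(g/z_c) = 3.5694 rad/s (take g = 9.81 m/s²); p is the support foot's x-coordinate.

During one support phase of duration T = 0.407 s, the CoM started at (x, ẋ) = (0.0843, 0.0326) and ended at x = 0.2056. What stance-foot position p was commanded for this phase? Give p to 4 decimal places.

ωT = 3.5694·0.407 = 1.452746; cosh(ωT) = 2.254382, sinh(ωT) = 2.020455
x(T) = p + (x₀−p)·cosh(ωT) + (ẋ₀/ω)·sinh(ωT) ⇒ p·(1 − cosh) = x(T) − x₀·cosh − (ẋ₀/ω)·sinh
numerator   = 0.2056 − (0.0843)·2.254382 − (0.0326/3.5694)·2.020455 = -0.002898
denominator = 1 − 2.254382 = -1.254382
p = -0.002898 / -1.254382 = 0.0023

p = 0.0023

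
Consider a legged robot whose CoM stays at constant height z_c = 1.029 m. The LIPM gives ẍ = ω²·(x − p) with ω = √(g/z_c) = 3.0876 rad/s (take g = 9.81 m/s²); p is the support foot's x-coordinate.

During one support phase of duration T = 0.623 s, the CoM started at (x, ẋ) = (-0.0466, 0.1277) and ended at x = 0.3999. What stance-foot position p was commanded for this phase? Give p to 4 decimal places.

p = -0.1700

ωT = 3.0876·0.623 = 1.923575; cosh(ωT) = 3.495735, sinh(ωT) = 3.349651
x(T) = p + (x₀−p)·cosh(ωT) + (ẋ₀/ω)·sinh(ωT) ⇒ p·(1 − cosh) = x(T) − x₀·cosh − (ẋ₀/ω)·sinh
numerator   = 0.3999 − (-0.0466)·3.495735 − (0.1277/3.0876)·3.349651 = 0.424263
denominator = 1 − 3.495735 = -2.495735
p = 0.424263 / -2.495735 = -0.1700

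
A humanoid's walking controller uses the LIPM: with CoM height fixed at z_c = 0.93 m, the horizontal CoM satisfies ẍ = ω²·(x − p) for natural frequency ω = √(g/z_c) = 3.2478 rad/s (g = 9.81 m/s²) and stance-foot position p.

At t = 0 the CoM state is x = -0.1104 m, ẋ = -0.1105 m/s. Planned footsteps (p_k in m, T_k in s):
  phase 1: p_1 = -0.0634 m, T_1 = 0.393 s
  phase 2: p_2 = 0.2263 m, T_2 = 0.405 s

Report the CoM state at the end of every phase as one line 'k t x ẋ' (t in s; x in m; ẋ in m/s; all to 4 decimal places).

phase 1: p=-0.0634, T=0.393, ωT=1.276385, cosh=1.931353, sinh=1.652309; start (x,ẋ)=(-0.110400, -0.110500) → end (x,ẋ)=(-0.210390, -0.465634)
phase 2: p=0.2263, T=0.405, ωT=1.315359, cosh=1.997233, sinh=1.728855; start (x,ẋ)=(-0.210390, -0.465634) → end (x,ẋ)=(-0.893736, -3.381984)

1 0.3930 -0.2104 -0.4656
2 0.7980 -0.8937 -3.3820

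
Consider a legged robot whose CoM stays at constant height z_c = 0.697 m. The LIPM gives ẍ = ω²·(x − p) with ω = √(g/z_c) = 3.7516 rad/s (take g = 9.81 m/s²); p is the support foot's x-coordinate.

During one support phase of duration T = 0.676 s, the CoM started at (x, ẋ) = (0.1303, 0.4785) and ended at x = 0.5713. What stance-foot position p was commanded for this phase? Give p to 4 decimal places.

p = 0.1974

ωT = 3.7516·0.676 = 2.536082; cosh(ωT) = 6.354630, sinh(ωT) = 6.275454
x(T) = p + (x₀−p)·cosh(ωT) + (ẋ₀/ω)·sinh(ωT) ⇒ p·(1 − cosh) = x(T) − x₀·cosh − (ẋ₀/ω)·sinh
numerator   = 0.5713 − (0.1303)·6.354630 − (0.4785/3.7516)·6.275454 = -1.057115
denominator = 1 − 6.354630 = -5.354630
p = -1.057115 / -5.354630 = 0.1974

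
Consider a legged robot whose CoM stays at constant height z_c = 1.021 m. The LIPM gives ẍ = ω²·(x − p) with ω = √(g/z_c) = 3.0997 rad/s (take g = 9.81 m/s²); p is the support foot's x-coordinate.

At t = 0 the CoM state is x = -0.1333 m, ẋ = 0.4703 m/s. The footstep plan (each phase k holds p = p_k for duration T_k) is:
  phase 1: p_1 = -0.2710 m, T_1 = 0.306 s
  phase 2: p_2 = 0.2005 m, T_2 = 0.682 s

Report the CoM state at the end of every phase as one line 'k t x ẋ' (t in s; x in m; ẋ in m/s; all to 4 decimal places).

1 0.3060 0.0999 1.1665
2 0.9880 1.3135 3.6285

phase 1: p=-0.2710, T=0.306, ωT=0.948508, cosh=1.484587, sinh=1.097268; start (x,ẋ)=(-0.133300, 0.470300) → end (x,ẋ)=(0.099910, 1.166547)
phase 2: p=0.2005, T=0.682, ωT=2.113995, cosh=4.201008, sinh=4.080254; start (x,ẋ)=(0.099910, 1.166547) → end (x,ẋ)=(1.313491, 3.628454)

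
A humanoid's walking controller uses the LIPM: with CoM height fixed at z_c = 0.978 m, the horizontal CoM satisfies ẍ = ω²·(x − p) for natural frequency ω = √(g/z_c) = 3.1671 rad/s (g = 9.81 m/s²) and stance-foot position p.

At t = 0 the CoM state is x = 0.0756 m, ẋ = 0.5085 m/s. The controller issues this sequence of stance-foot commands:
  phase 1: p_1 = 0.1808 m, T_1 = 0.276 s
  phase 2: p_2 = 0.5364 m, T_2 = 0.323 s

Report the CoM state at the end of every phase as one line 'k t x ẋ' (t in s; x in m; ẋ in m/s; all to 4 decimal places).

phase 1: p=0.1808, T=0.276, ωT=0.874120, cosh=1.406997, sinh=0.989768; start (x,ẋ)=(0.075600, 0.508500) → end (x,ẋ)=(0.191698, 0.385688)
phase 2: p=0.5364, T=0.323, ωT=1.022973, cosh=1.570488, sinh=1.210964; start (x,ẋ)=(0.191698, 0.385688) → end (x,ẋ)=(0.142520, -0.716298)

1 0.2760 0.1917 0.3857
2 0.5990 0.1425 -0.7163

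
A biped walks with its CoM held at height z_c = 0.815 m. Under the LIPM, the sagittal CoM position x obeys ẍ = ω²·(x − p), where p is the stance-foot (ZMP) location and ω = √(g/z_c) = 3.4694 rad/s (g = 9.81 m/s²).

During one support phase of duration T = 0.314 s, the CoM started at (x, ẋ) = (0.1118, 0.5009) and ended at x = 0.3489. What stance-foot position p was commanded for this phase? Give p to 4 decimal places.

p = 0.0403

ωT = 3.4694·0.314 = 1.089392; cosh(ωT) = 1.654443, sinh(ωT) = 1.318022
x(T) = p + (x₀−p)·cosh(ωT) + (ẋ₀/ω)·sinh(ωT) ⇒ p·(1 − cosh) = x(T) − x₀·cosh − (ẋ₀/ω)·sinh
numerator   = 0.3489 − (0.1118)·1.654443 − (0.5009/3.4694)·1.318022 = -0.026358
denominator = 1 − 1.654443 = -0.654443
p = -0.026358 / -0.654443 = 0.0403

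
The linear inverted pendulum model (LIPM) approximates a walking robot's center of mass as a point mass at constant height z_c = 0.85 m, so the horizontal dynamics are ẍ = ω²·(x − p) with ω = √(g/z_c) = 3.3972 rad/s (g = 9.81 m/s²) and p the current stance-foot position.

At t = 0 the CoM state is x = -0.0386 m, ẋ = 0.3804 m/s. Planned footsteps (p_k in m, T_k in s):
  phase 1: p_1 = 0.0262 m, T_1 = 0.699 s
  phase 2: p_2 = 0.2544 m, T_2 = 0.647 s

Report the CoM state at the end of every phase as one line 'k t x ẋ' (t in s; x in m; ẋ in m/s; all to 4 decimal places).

phase 1: p=0.0262, T=0.699, ωT=2.374643, cosh=5.420111, sinh=5.327063; start (x,ẋ)=(-0.038600, 0.380400) → end (x,ẋ)=(0.271472, 0.889118)
phase 2: p=0.2544, T=0.647, ωT=2.197988, cosh=4.558952, sinh=4.447925; start (x,ẋ)=(0.271472, 0.889118) → end (x,ẋ)=(1.496347, 4.311419)

1 0.6990 0.2715 0.8891
2 1.3460 1.4963 4.3114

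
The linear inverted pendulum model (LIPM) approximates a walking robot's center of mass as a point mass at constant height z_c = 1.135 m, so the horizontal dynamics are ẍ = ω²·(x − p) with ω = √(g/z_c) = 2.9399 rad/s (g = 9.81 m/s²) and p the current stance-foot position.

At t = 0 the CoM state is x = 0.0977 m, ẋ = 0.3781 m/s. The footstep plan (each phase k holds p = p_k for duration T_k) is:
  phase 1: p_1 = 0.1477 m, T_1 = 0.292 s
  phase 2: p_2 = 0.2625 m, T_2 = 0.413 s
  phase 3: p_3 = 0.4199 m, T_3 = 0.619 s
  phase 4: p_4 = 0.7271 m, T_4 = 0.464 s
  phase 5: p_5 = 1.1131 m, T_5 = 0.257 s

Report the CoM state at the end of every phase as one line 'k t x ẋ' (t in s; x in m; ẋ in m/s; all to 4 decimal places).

1 0.2920 0.2026 0.3839
2 0.7050 0.3532 0.4330
3 1.3240 0.6513 0.7822
4 1.7880 1.0556 1.2226
5 2.0450 1.3833 1.4482

phase 1: p=0.1477, T=0.292, ωT=0.858451, cosh=1.391660, sinh=0.967842; start (x,ẋ)=(0.097700, 0.378100) → end (x,ẋ)=(0.202591, 0.383919)
phase 2: p=0.2625, T=0.413, ωT=1.214179, cosh=1.832240, sinh=1.535287; start (x,ẋ)=(0.202591, 0.383919) → end (x,ẋ)=(0.353224, 0.433027)
phase 3: p=0.4199, T=0.619, ωT=1.819798, cosh=3.166335, sinh=3.004277; start (x,ẋ)=(0.353224, 0.433027) → end (x,ẋ)=(0.651290, 0.782207)
phase 4: p=0.7271, T=0.464, ωT=1.364114, cosh=2.083930, sinh=1.828323; start (x,ẋ)=(0.651290, 0.782207) → end (x,ẋ)=(1.055573, 1.222583)
phase 5: p=1.1131, T=0.257, ωT=0.755554, cosh=1.299271, sinh=0.829521; start (x,ẋ)=(1.055573, 1.222583) → end (x,ẋ)=(1.383320, 1.448174)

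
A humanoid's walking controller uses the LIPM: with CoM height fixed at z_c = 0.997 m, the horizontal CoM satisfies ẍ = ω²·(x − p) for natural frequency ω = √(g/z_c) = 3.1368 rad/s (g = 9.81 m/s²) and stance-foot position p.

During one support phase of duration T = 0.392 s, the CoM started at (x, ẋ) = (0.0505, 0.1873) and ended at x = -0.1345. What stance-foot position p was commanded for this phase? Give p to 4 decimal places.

ωT = 3.1368·0.392 = 1.229626; cosh(ωT) = 1.856175, sinh(ωT) = 1.563773
x(T) = p + (x₀−p)·cosh(ωT) + (ẋ₀/ω)·sinh(ωT) ⇒ p·(1 − cosh) = x(T) − x₀·cosh − (ẋ₀/ω)·sinh
numerator   = -0.1345 − (0.0505)·1.856175 − (0.1873/3.1368)·1.563773 = -0.321611
denominator = 1 − 1.856175 = -0.856175
p = -0.321611 / -0.856175 = 0.3756

p = 0.3756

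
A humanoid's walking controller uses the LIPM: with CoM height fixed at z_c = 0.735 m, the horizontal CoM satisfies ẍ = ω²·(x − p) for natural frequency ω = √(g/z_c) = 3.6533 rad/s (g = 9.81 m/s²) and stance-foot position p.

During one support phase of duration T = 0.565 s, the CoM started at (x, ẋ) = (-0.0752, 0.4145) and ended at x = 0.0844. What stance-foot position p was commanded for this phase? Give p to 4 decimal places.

p = 0.0181

ωT = 3.6533·0.565 = 2.064115; cosh(ωT) = 4.002625, sinh(ωT) = 3.875694
x(T) = p + (x₀−p)·cosh(ωT) + (ẋ₀/ω)·sinh(ωT) ⇒ p·(1 − cosh) = x(T) − x₀·cosh − (ẋ₀/ω)·sinh
numerator   = 0.0844 − (-0.0752)·4.002625 − (0.4145/3.6533)·3.875694 = -0.054335
denominator = 1 − 4.002625 = -3.002625
p = -0.054335 / -3.002625 = 0.0181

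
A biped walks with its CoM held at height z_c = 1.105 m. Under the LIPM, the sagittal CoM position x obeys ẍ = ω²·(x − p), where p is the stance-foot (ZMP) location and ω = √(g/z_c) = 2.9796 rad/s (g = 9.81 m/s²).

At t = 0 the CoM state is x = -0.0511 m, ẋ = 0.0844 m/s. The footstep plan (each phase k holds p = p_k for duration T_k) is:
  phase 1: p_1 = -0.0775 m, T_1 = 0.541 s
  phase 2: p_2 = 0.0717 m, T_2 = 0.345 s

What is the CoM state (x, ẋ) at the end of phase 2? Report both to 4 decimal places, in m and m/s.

phase 1: p=-0.0775, T=0.541, ωT=1.611964, cosh=2.606070, sinh=2.406574; start (x,ẋ)=(-0.051100, 0.084400) → end (x,ẋ)=(0.059469, 0.409257)
phase 2: p=0.0717, T=0.345, ωT=1.027962, cosh=1.576549, sinh=1.218814; start (x,ẋ)=(0.059469, 0.409257) → end (x,ẋ)=(0.219825, 0.600795)

x = 0.2198, ẋ = 0.6008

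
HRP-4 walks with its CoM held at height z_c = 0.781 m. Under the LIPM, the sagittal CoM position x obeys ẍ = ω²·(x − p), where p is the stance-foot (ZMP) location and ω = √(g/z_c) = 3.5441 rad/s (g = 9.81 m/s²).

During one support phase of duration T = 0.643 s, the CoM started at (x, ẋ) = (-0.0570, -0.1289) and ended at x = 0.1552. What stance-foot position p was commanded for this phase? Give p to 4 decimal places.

ωT = 3.5441·0.643 = 2.278856; cosh(ωT) = 4.933953, sinh(ωT) = 4.831552
x(T) = p + (x₀−p)·cosh(ωT) + (ẋ₀/ω)·sinh(ωT) ⇒ p·(1 − cosh) = x(T) − x₀·cosh − (ẋ₀/ω)·sinh
numerator   = 0.1552 − (-0.0570)·4.933953 − (-0.1289/3.5441)·4.831552 = 0.612160
denominator = 1 − 4.933953 = -3.933953
p = 0.612160 / -3.933953 = -0.1556

p = -0.1556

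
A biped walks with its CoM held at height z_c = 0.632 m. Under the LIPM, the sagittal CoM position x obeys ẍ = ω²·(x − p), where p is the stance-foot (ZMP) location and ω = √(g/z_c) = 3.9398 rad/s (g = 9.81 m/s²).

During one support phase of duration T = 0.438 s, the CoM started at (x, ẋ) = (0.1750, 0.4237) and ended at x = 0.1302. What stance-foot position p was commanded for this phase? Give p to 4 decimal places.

ωT = 3.9398·0.438 = 1.725632; cosh(ωT) = 2.897066, sinh(ωT) = 2.719006
x(T) = p + (x₀−p)·cosh(ωT) + (ẋ₀/ω)·sinh(ωT) ⇒ p·(1 − cosh) = x(T) − x₀·cosh − (ẋ₀/ω)·sinh
numerator   = 0.1302 − (0.1750)·2.897066 − (0.4237/3.9398)·2.719006 = -0.669198
denominator = 1 − 2.897066 = -1.897066
p = -0.669198 / -1.897066 = 0.3528

p = 0.3528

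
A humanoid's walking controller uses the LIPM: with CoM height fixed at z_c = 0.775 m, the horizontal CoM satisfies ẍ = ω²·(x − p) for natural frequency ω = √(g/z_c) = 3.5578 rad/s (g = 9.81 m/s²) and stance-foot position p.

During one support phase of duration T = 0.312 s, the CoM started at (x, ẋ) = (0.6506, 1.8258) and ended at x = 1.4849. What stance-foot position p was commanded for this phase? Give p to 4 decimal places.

p = 0.4450

ωT = 3.5578·0.312 = 1.110034; cosh(ωT) = 1.682004, sinh(ωT) = 1.352456
x(T) = p + (x₀−p)·cosh(ωT) + (ẋ₀/ω)·sinh(ωT) ⇒ p·(1 − cosh) = x(T) − x₀·cosh − (ẋ₀/ω)·sinh
numerator   = 1.4849 − (0.6506)·1.682004 − (1.8258/3.5578)·1.352456 = -0.303468
denominator = 1 − 1.682004 = -0.682004
p = -0.303468 / -0.682004 = 0.4450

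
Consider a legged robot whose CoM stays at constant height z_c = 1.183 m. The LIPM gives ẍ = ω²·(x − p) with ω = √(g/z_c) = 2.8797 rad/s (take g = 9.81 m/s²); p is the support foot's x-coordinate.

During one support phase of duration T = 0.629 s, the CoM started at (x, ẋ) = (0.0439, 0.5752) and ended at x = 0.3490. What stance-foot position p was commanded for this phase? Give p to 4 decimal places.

p = 0.1792

ωT = 2.8797·0.629 = 1.811331; cosh(ωT) = 3.141012, sinh(ωT) = 2.977576
x(T) = p + (x₀−p)·cosh(ωT) + (ẋ₀/ω)·sinh(ωT) ⇒ p·(1 − cosh) = x(T) − x₀·cosh − (ẋ₀/ω)·sinh
numerator   = 0.3490 − (0.0439)·3.141012 − (0.5752/2.8797)·2.977576 = -0.383640
denominator = 1 − 3.141012 = -2.141012
p = -0.383640 / -2.141012 = 0.1792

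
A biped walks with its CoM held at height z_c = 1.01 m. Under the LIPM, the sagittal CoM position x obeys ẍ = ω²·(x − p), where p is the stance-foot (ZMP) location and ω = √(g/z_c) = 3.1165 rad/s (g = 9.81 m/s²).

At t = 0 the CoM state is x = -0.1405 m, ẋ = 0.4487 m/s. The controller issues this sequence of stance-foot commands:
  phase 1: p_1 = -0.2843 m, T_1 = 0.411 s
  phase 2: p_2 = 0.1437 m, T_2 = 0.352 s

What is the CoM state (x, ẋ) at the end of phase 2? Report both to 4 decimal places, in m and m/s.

phase 1: p=-0.2843, T=0.411, ωT=1.280881, cosh=1.938802, sinh=1.661010; start (x,ẋ)=(-0.140500, 0.448700) → end (x,ẋ)=(0.233645, 1.614326)
phase 2: p=0.1437, T=0.352, ωT=1.097008, cosh=1.664530, sinh=1.330661; start (x,ẋ)=(0.233645, 1.614326) → end (x,ẋ)=(0.982689, 3.060095)

x = 0.9827, ẋ = 3.0601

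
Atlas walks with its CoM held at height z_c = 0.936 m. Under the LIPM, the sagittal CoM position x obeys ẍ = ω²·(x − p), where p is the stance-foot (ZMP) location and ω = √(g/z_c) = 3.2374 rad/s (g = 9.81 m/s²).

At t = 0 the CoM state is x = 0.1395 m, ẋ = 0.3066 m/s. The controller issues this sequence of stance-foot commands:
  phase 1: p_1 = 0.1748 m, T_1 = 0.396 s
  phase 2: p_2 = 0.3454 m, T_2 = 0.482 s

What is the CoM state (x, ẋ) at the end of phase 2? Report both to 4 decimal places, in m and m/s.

phase 1: p=0.1748, T=0.396, ωT=1.282010, cosh=1.940678, sinh=1.663199; start (x,ẋ)=(0.139500, 0.306600) → end (x,ẋ)=(0.263808, 0.404941)
phase 2: p=0.3454, T=0.482, ωT=1.560427, cosh=2.485450, sinh=2.275403; start (x,ẋ)=(0.263808, 0.404941) → end (x,ẋ)=(0.427221, 0.405425)

x = 0.4272, ẋ = 0.4054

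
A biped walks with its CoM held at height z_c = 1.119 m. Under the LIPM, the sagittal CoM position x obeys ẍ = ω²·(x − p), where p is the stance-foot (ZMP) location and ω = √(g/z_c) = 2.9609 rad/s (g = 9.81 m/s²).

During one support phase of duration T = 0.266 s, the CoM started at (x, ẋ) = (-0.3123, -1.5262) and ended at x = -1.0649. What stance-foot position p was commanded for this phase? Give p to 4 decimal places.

p = 0.6167

ωT = 2.9609·0.266 = 0.787599; cosh(ωT) = 1.326524, sinh(ωT) = 0.871589
x(T) = p + (x₀−p)·cosh(ωT) + (ẋ₀/ω)·sinh(ωT) ⇒ p·(1 − cosh) = x(T) − x₀·cosh − (ẋ₀/ω)·sinh
numerator   = -1.0649 − (-0.3123)·1.326524 − (-1.5262/2.9609)·0.871589 = -0.201365
denominator = 1 − 1.326524 = -0.326524
p = -0.201365 / -0.326524 = 0.6167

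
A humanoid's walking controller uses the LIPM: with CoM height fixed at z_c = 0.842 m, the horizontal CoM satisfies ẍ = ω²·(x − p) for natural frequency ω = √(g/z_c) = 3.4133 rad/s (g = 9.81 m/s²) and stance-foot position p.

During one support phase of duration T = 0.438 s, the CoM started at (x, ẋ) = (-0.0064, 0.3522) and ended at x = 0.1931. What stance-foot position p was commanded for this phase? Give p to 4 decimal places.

p = 0.0078

ωT = 3.4133·0.438 = 1.495025; cosh(ωT) = 2.341846, sinh(ωT) = 2.117603
x(T) = p + (x₀−p)·cosh(ωT) + (ẋ₀/ω)·sinh(ωT) ⇒ p·(1 − cosh) = x(T) − x₀·cosh − (ẋ₀/ω)·sinh
numerator   = 0.1931 − (-0.0064)·2.341846 − (0.3522/3.4133)·2.117603 = -0.010416
denominator = 1 − 2.341846 = -1.341846
p = -0.010416 / -1.341846 = 0.0078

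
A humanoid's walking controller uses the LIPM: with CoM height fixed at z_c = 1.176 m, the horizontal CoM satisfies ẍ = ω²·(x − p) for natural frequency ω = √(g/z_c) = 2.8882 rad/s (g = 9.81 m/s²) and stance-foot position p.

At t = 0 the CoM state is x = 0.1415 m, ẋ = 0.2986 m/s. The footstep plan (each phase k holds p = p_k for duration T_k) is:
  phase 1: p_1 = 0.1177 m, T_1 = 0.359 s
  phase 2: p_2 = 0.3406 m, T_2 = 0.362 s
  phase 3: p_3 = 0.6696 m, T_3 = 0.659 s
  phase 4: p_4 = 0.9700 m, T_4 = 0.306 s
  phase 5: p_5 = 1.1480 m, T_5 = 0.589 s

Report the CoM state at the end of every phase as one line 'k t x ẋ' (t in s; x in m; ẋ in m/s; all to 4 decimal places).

phase 1: p=0.1177, T=0.359, ωT=1.036864, cosh=1.587461, sinh=1.232896; start (x,ẋ)=(0.141500, 0.298600) → end (x,ẋ)=(0.282946, 0.558764)
phase 2: p=0.3406, T=0.362, ωT=1.045528, cosh=1.598204, sinh=1.246698; start (x,ẋ)=(0.282946, 0.558764) → end (x,ẋ)=(0.489649, 0.685424)
phase 3: p=0.6696, T=0.659, ωT=1.903324, cosh=3.428613, sinh=3.279541; start (x,ẋ)=(0.489649, 0.685424) → end (x,ẋ)=(0.830914, 0.645563)
phase 4: p=0.9700, T=0.306, ωT=0.883789, cosh=1.416633, sinh=1.003419; start (x,ẋ)=(0.830914, 0.645563) → end (x,ẋ)=(0.997248, 0.511445)
phase 5: p=1.1480, T=0.589, ωT=1.701150, cosh=2.831359, sinh=2.648886; start (x,ẋ)=(0.997248, 0.511445) → end (x,ẋ)=(1.190233, 0.294753)

1 0.3590 0.2829 0.5588
2 0.7210 0.4896 0.6854
3 1.3800 0.8309 0.6456
4 1.6860 0.9972 0.5114
5 2.2750 1.1902 0.2948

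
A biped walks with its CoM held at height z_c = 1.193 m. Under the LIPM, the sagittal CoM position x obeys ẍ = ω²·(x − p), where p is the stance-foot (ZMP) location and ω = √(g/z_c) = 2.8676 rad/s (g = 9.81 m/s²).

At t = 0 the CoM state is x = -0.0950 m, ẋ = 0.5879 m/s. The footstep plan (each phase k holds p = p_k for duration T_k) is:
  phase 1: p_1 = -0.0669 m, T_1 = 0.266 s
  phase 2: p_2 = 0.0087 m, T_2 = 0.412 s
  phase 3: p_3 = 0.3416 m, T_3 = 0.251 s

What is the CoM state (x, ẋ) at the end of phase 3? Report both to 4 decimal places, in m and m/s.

x = 0.9216, ẋ = 2.2068

phase 1: p=-0.0669, T=0.266, ωT=0.762782, cosh=1.305300, sinh=0.838932; start (x,ẋ)=(-0.095000, 0.587900) → end (x,ẋ)=(0.068415, 0.699785)
phase 2: p=0.0087, T=0.412, ωT=1.181451, cosh=1.782967, sinh=1.476134; start (x,ẋ)=(0.068415, 0.699785) → end (x,ẋ)=(0.475392, 1.500463)
phase 3: p=0.3416, T=0.251, ωT=0.719768, cosh=1.270411, sinh=0.783545; start (x,ẋ)=(0.475392, 1.500463) → end (x,ẋ)=(0.921559, 2.206821)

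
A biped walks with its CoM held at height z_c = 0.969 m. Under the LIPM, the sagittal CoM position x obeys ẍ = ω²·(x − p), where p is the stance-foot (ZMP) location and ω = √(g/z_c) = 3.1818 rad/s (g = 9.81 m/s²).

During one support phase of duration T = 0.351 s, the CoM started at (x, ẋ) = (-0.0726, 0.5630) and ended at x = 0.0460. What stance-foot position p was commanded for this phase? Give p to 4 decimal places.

p = 0.1050

ωT = 3.1818·0.351 = 1.116812; cosh(ωT) = 1.691210, sinh(ωT) = 1.363888
x(T) = p + (x₀−p)·cosh(ωT) + (ẋ₀/ω)·sinh(ωT) ⇒ p·(1 − cosh) = x(T) − x₀·cosh − (ẋ₀/ω)·sinh
numerator   = 0.0460 − (-0.0726)·1.691210 − (0.5630/3.1818)·1.363888 = -0.072550
denominator = 1 − 1.691210 = -0.691210
p = -0.072550 / -0.691210 = 0.1050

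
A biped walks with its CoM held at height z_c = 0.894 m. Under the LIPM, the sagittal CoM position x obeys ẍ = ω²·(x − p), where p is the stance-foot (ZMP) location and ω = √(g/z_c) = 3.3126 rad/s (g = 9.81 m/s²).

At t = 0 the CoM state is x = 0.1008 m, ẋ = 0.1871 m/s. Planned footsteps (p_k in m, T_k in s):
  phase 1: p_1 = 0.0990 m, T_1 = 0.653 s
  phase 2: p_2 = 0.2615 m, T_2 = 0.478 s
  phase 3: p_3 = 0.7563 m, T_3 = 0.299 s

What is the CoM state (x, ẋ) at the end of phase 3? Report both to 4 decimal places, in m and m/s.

phase 1: p=0.0990, T=0.653, ωT=2.163128, cosh=4.406633, sinh=4.291668; start (x,ẋ)=(0.100800, 0.187100) → end (x,ẋ)=(0.349331, 0.850071)
phase 2: p=0.2615, T=0.478, ωT=1.583423, cosh=2.538437, sinh=2.333165; start (x,ẋ)=(0.349331, 0.850071) → end (x,ẋ)=(1.083184, 2.836683)
phase 3: p=0.7563, T=0.299, ωT=0.990467, cosh=1.531948, sinh=1.160545; start (x,ẋ)=(1.083184, 2.836683) → end (x,ẋ)=(2.250881, 5.602332)

x = 2.2509, ẋ = 5.6023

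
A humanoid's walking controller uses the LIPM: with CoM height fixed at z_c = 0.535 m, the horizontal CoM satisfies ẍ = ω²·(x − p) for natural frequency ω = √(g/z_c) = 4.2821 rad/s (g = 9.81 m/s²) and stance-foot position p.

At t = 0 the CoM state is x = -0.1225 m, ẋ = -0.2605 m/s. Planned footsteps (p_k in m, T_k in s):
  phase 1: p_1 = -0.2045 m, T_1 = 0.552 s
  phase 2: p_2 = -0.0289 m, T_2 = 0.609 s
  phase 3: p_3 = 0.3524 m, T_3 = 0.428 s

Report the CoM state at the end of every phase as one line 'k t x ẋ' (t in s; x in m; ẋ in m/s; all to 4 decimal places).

phase 1: p=-0.2045, T=0.552, ωT=2.363719, cosh=5.362242, sinh=5.268172; start (x,ẋ)=(-0.122500, -0.260500) → end (x,ẋ)=(-0.085284, 0.452961)
phase 2: p=-0.0289, T=0.609, ωT=2.607799, cosh=6.821424, sinh=6.747727; start (x,ẋ)=(-0.085284, 0.452961) → end (x,ẋ)=(0.300259, 1.460668)
phase 3: p=0.3524, T=0.428, ωT=1.832739, cosh=3.205479, sinh=3.045504; start (x,ẋ)=(0.300259, 1.460668) → end (x,ẋ)=(1.224117, 4.002168)

1 0.5520 -0.0853 0.4530
2 1.1610 0.3003 1.4607
3 1.5890 1.2241 4.0022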